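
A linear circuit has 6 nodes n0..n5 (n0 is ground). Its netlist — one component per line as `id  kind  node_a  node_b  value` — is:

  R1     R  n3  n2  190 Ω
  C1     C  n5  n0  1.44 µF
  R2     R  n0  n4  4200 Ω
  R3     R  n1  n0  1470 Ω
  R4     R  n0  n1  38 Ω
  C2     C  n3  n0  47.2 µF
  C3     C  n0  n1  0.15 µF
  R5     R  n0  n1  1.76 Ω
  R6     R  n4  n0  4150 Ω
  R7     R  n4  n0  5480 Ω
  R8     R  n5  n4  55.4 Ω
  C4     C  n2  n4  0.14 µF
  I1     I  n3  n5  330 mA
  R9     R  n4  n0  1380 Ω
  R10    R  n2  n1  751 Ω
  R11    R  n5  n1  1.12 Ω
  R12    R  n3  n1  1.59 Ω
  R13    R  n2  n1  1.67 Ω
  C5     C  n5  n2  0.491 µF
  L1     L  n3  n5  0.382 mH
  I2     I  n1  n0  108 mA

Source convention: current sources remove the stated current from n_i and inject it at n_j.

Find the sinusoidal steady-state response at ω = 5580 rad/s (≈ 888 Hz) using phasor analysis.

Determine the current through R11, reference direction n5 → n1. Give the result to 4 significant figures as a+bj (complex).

Element admittances at ω=5580 rad/s:
  Y(R1) = 0.005263+0.000j S between n3,n2
  Y(C1) = 0.000+0.008035j S between n5,n0
  Y(R2) = 0.0002381+0.000j S between n0,n4
  Y(R3) = 0.0006803+0.000j S between n1,n0
  Y(R4) = 0.02632+0.000j S between n0,n1
  Y(C2) = 0.000+0.2634j S between n3,n0
  Y(C3) = 0.000+0.0008370j S between n0,n1
  Y(R5) = 0.5682+0.000j S between n0,n1
  Y(R6) = 0.0002410+0.000j S between n4,n0
  Y(R7) = 0.0001825+0.000j S between n4,n0
  Y(R8) = 0.01805+0.000j S between n5,n4
  Y(C4) = 0.000+0.0007812j S between n2,n4
  I1: injects 0.33 A into n5 (from n3)
  Y(R9) = 0.0007246+0.000j S between n4,n0
  Y(R10) = 0.001332+0.000j S between n2,n1
  Y(R11) = 0.8929+0.000j S between n5,n1
  Y(R12) = 0.6289+0.000j S between n3,n1
  Y(R13) = 0.5988+0.000j S between n2,n1
  Y(C5) = 0.000+0.002740j S between n5,n2
  Y(L1) = 0.000-0.4691j S between n3,n5
  I2: injects 0.108 A into n0 (from n1)
Assemble and solve the 5×5 MNA system:
  V(n1)=-0.1621+0.1761j  V(n2)=-0.1654+0.1760j  V(n3)=-0.4000+0.03124j  V(n4)=0.02635+0.3596j  V(n5)=0.02042+0.3956j

0.1630+0.1959j A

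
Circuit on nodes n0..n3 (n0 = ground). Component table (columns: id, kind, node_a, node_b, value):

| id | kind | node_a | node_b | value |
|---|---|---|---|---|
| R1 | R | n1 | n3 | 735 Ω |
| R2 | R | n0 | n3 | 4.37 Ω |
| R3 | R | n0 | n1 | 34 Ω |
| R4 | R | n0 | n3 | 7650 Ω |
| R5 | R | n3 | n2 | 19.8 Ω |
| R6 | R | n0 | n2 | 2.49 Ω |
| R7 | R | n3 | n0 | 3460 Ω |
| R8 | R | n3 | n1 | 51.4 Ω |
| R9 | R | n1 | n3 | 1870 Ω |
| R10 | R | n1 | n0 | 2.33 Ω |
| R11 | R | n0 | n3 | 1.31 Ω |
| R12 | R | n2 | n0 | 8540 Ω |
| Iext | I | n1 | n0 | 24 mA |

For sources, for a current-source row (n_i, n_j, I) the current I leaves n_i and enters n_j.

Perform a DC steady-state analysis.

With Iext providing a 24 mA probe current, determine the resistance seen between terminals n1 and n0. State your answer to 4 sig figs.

Apply KCL at each of the 3 non-ground nodes and solve the resulting linear system.
Node n1: branches {R1, R3, R8, R9, R10, Iext} → V_1 = -0.05005
Node n2: branches {R5, R6, R12} → V_2 = -0.0001127
Node n3: branches {R1, R2, R4, R5, R7, R8, R9, R11} → V_3 = -0.001009

R_eq = 2.085 Ω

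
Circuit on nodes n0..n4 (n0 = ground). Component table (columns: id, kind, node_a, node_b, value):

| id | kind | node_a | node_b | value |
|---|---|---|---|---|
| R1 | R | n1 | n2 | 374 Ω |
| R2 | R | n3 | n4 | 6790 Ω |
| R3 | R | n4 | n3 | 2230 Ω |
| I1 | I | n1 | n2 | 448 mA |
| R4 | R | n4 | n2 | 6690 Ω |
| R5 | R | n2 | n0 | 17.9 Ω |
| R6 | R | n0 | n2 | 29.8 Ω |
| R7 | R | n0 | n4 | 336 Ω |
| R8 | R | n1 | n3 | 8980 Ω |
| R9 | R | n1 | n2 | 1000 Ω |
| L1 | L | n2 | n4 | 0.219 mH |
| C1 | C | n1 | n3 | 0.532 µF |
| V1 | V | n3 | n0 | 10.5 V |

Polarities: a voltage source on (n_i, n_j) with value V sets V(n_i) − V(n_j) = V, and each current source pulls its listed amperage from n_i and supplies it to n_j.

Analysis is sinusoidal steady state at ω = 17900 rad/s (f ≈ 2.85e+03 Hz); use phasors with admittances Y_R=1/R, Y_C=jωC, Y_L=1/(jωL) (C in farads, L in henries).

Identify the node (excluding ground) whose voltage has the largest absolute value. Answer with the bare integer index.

1

Element admittances at ω=17900 rad/s:
  Y(R1) = 0.002674+0.000j S between n1,n2
  Y(R2) = 0.0001473+0.000j S between n3,n4
  Y(R3) = 0.0004484+0.000j S between n4,n3
  I1: injects 0.448 A into n2 (from n1)
  Y(R4) = 0.0001495+0.000j S between n4,n2
  Y(R5) = 0.05587+0.000j S between n2,n0
  Y(R6) = 0.03356+0.000j S between n0,n2
  Y(R7) = 0.002976+0.000j S between n0,n4
  Y(R8) = 0.0001114+0.000j S between n1,n3
  Y(R9) = 0.001000+0.000j S between n1,n2
  Y(L1) = 0.000-0.2551j S between n2,n4
  Y(C1) = 0.000+0.009523j S between n1,n3
  V1: constraint V(n3)−V(n0) = 10.5
Assemble and solve the 5×5 MNA system:
  V(n1)=-5.903+42.85j  V(n2)=4.474+1.630j  V(n3)=10.50+0.000j  V(n4)=4.496+1.591j
  i(V1)=-0.4135-0.1505j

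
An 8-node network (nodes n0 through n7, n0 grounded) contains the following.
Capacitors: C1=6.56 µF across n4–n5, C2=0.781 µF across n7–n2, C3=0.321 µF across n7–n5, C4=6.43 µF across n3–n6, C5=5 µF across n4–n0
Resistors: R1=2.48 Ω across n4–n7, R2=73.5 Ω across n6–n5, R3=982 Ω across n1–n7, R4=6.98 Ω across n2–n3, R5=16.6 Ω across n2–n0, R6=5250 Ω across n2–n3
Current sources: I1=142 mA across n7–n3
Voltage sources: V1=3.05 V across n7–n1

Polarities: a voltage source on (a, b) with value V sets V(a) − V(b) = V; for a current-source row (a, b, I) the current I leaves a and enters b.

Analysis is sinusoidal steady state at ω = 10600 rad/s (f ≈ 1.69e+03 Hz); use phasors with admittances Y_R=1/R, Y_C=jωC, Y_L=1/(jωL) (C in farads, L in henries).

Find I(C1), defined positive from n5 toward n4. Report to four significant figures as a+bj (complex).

Element admittances at ω=10600 rad/s:
  Y(C1) = 0.000+0.06954j S between n4,n5
  Y(C2) = 0.000+0.008279j S between n7,n2
  Y(C3) = 0.000+0.003403j S between n7,n5
  Y(R1) = 0.4032+0.000j S between n4,n7
  Y(C4) = 0.000+0.06816j S between n3,n6
  Y(C5) = 0.000+0.05300j S between n4,n0
  Y(R2) = 0.01361+0.000j S between n6,n5
  Y(R3) = 0.001018+0.000j S between n1,n7
  Y(R4) = 0.1433+0.000j S between n2,n3
  I1: injects 0.142 A into n3 (from n7)
  Y(R5) = 0.06024+0.000j S between n2,n0
  Y(R6) = 0.0001905+0.000j S between n2,n3
  V1: constraint V(n7)−V(n1) = 3.05
Assemble and solve the 8×8 MNA system:
  V(n1)=-3.282+1.781j  V(n2)=1.534-0.06895j  V(n3)=2.285+0.003993j  V(n4)=0.07837+1.744j  V(n5)=-0.07955+1.276j  V(n6)=2.439+0.5067j  V(n7)=-0.2315+1.781j
  i(V1)=-0.003106+0.000j

0.03254-0.01098j A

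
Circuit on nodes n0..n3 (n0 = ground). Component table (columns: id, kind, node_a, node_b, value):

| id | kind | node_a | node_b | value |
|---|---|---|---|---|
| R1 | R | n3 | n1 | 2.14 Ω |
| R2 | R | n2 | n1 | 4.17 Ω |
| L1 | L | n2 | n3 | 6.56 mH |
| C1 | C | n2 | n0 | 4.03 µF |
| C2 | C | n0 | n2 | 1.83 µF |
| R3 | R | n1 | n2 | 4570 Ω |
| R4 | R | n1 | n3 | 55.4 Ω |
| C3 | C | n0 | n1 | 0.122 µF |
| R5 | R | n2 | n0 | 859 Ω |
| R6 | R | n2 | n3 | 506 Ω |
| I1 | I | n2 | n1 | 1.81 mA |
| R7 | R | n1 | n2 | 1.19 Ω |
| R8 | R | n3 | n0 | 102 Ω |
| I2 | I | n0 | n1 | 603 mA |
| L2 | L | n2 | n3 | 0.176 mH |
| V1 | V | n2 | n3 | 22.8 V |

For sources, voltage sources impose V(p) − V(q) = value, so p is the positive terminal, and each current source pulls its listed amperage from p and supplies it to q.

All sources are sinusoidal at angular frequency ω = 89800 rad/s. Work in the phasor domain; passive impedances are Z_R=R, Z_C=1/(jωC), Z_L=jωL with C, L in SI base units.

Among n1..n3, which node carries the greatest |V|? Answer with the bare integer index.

3

Element admittances at ω=89800 rad/s:
  Y(R1) = 0.4673+0.000j S between n3,n1
  Y(R2) = 0.2398+0.000j S between n2,n1
  Y(L1) = 0.000-0.001698j S between n2,n3
  Y(C1) = 0.000+0.3619j S between n2,n0
  Y(C2) = 0.000+0.1643j S between n0,n2
  Y(R3) = 0.0002188+0.000j S between n1,n2
  Y(R4) = 0.01805+0.000j S between n1,n3
  Y(C3) = 0.000+0.01096j S between n0,n1
  Y(R5) = 0.001164+0.000j S between n2,n0
  Y(R6) = 0.001976+0.000j S between n2,n3
  I1: injects 0.00181 A into n1 (from n2)
  Y(R7) = 0.8403+0.000j S between n1,n2
  Y(R8) = 0.009804+0.000j S between n3,n0
  I2: injects 0.603 A into n1 (from n0)
  Y(L2) = 0.000-0.06327j S between n2,n3
  V1: constraint V(n2)−V(n3) = 22.8
Assemble and solve the 4×4 MNA system:
  V(n1)=-6.524-1.490j  V(n2)=0.1678-1.536j  V(n3)=-22.63-1.536j
  i(V1)=-8.085+1.444j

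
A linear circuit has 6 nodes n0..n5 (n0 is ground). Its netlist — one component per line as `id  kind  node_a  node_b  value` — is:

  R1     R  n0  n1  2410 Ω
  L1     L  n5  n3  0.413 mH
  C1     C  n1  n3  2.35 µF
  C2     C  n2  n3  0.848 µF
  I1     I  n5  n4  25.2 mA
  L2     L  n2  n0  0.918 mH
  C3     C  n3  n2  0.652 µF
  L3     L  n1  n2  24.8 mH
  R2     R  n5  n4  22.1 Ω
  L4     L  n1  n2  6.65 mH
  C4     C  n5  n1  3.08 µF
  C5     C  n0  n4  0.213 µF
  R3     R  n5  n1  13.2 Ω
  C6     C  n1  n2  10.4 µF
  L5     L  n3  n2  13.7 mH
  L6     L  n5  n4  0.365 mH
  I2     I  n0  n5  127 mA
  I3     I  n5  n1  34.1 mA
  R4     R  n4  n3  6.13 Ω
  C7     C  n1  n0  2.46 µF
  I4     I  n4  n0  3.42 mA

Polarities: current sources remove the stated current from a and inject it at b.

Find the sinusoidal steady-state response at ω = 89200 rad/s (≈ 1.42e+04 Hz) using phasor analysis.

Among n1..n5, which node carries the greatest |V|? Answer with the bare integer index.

MNA unknowns: 5 node voltages V₁..V_5
R1: Y=0.0004149+0.000j on G[0,1]
L1: Y=0.000-0.02714j on G[5,3]
C1: Y=0.000+0.2096j on G[1,3]
C2: Y=0.000+0.07564j on G[2,3]
I1: z[5]−=0.0252, z[4]+=0.0252
L2: Y=0.000-0.01221j on G[2,0]
C3: Y=0.000+0.05816j on G[3,2]
L3: Y=0.000-0.0004520j on G[1,2]
R2: Y=0.04525+0.000j on G[5,4]
L4: Y=0.000-0.001686j on G[1,2]
C4: Y=0.000+0.2747j on G[5,1]
C5: Y=0.000+0.01900j on G[0,4]
R3: Y=0.07576+0.000j on G[5,1]
C6: Y=0.000+0.9277j on G[1,2]
L5: Y=0.000-0.0008183j on G[3,2]
L6: Y=0.000-0.03071j on G[5,4]
I2: z[0]−=0.127, z[5]+=0.127
I3: z[5]−=0.0341, z[1]+=0.0341
R4: Y=0.1631+0.000j on G[4,3]
C7: Y=0.000+0.2194j on G[1,0]
I4: z[4]−=0.00342, z[0]+=0.00342
solve → V1=-0.0005550-0.5401j, V2=-0.006427-0.5482j, V3=-0.04671-0.5546j, V4=0.01407-0.6193j, V5=0.1182-0.7760j

5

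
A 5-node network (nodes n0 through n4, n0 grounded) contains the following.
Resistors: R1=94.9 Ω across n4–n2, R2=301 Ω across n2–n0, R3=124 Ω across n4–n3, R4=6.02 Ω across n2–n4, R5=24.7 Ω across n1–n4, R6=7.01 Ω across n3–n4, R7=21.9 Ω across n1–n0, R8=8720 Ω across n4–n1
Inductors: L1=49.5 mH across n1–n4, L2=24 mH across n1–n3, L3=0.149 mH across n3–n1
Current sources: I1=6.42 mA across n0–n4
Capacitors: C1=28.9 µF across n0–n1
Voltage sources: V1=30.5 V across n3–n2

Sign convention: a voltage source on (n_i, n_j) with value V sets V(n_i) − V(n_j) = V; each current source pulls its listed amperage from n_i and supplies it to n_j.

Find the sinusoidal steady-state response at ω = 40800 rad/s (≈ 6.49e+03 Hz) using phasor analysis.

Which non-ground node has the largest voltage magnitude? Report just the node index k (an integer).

2

MNA unknowns: 4 node voltages V₁..V_4 plus 1 source current (V1)
R1: Y=0.01054+0.000j on G[4,2]
L1: Y=0.000-0.0004951j on G[1,4]
L2: Y=0.000-0.001021j on G[1,3]
R2: Y=0.003322+0.000j on G[2,0]
R3: Y=0.008065+0.000j on G[4,3]
R4: Y=0.1661+0.000j on G[2,4]
R5: Y=0.04049+0.000j on G[1,4]
R6: Y=0.1427+0.000j on G[3,4]
I1: z[0]−=0.00642, z[4]+=0.00642
R7: Y=0.04566+0.000j on G[1,0]
C1: Y=0.000+1.179j on G[0,1]
R8: Y=0.0001147+0.000j on G[4,1]
L3: Y=0.000-0.1645j on G[3,1]
V1: row V3−V2=30.5, i_V1 at 3,2
solve → V1=-0.007560-0.08892j, V2=-29.52+3.905j, V3=0.9790+3.905j, V4=-13.76+3.446j
aux → i_V1=-2.882+0.09409j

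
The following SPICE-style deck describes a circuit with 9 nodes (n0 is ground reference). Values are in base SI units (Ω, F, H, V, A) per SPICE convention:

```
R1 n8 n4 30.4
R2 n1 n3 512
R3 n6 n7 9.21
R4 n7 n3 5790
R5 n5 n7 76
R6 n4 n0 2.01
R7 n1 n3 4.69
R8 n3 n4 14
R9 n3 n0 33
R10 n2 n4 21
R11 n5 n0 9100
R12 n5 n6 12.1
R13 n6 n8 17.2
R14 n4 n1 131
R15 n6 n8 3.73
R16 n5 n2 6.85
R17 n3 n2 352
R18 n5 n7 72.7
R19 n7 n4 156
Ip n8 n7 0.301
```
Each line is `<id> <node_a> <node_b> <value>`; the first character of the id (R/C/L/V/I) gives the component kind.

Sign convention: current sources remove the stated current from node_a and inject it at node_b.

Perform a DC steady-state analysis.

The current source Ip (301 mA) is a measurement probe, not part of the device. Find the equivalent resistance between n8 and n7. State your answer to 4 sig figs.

Apply KCL at each of the 8 non-ground nodes and solve the resulting linear system.
Node n1: branches {R2, R7, R14} → V_1 = 0.009609
Node n2: branches {R10, R16, R17} → V_2 = 0.2811
Node n3: branches {R2, R4, R7, R8, R9, R17} → V_3 = 0.009975
Node n4: branches {R1, R6, R8, R10, R14, R19} → V_4 = -0.0006911
Node n5: branches {R5, R11, R12, R16, R18} → V_5 = 0.3783
Node n6: branches {R3, R12, R13, R15} → V_6 = -0.03162
Node n7: branches {R3, R4, R5, R18, R19, Ip} → V_7 = 2.166
Node n8: branches {R1, R13, R15, Ip} → V_8 = -0.8669

R_eq = 10.08 Ω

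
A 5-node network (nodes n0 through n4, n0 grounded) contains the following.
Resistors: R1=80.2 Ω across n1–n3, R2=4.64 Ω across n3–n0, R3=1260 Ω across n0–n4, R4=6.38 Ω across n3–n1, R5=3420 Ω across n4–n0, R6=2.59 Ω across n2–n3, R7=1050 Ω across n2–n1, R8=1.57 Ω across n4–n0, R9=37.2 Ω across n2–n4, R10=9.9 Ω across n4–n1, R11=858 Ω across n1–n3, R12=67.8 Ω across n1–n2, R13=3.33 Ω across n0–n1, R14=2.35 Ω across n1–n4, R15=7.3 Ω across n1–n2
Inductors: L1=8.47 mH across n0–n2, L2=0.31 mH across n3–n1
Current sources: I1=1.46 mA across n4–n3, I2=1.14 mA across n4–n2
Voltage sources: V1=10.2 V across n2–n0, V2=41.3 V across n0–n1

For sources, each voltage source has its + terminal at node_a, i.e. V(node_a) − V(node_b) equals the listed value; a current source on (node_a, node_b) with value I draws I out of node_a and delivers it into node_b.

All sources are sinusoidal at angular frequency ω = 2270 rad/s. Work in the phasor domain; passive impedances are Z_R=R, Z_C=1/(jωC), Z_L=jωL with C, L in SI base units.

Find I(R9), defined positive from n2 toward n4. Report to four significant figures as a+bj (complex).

MNA unknowns: 4 node voltages V₁..V_4 plus 2 source currents (V1, V2)
R1: Y=0.01247+0.000j on G[1,3]
R2: Y=0.2155+0.000j on G[3,0]
R3: Y=0.0007937+0.000j on G[0,4]
R4: Y=0.1567+0.000j on G[3,1]
L1: Y=0.000-0.05201j on G[0,2]
I1: z[4]−=0.00146, z[3]+=0.00146
L2: Y=0.000-1.421j on G[3,1]
R5: Y=0.0002924+0.000j on G[4,0]
R6: Y=0.3861+0.000j on G[2,3]
R7: Y=0.0009524+0.000j on G[2,1]
R8: Y=0.6369+0.000j on G[4,0]
R9: Y=0.02688+0.000j on G[2,4]
R10: Y=0.1010+0.000j on G[4,1]
R11: Y=0.001166+0.000j on G[1,3]
I2: z[4]−=0.00114, z[2]+=0.00114
R12: Y=0.01475+0.000j on G[1,2]
R13: Y=0.3003+0.000j on G[0,1]
R14: Y=0.4255+0.000j on G[1,4]
R15: Y=0.1370+0.000j on G[1,2]
V1: row V2−V0=10.2, i_V1 at 2,0
V2: row V0−V1=41.3, i_V2 at 0,1
solve → V1=-41.30+0.000j, V2=10.20+0.000j, V3=-32.80+15.64j, V4=-18.02+0.000j
aux → i_V1=-25.22+6.570j, i_V2=-56.20+9.410j

0.7587+0.000j A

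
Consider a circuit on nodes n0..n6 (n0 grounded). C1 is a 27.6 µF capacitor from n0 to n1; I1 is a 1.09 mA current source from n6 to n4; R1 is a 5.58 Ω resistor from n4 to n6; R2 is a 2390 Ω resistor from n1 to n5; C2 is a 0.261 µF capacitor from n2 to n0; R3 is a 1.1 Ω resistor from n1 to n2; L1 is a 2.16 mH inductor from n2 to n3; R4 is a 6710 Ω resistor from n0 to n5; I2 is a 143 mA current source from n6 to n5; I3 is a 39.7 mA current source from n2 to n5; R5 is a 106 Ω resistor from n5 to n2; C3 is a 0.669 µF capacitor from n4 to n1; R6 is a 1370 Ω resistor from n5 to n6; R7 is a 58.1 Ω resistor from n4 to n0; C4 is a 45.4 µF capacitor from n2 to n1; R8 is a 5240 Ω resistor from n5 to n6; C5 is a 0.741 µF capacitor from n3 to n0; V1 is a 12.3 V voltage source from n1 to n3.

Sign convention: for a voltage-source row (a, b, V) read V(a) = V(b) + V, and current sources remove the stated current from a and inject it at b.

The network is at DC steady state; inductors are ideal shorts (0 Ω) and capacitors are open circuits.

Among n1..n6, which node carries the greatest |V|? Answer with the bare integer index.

MNA unknowns: 6 node voltages V₁..V_6 plus 2 source currents (L1, V1)
C1: Y=0.000 on G[0,1]
I1: z[6]−=0.00109, z[4]+=0.00109
R1: Y=0.1792 on G[4,6]
R2: Y=0.0004184 on G[1,5]
C2: Y=0.000 on G[2,0]
R3: Y=0.9091 on G[1,2]
L1: row V2−V3=0, i_L1 at 2,3
R4: Y=0.0001490 on G[0,5]
I2: z[6]−=0.143, z[5]+=0.143
I3: z[2]−=0.0397, z[5]+=0.0397
R5: Y=0.009434 on G[5,2]
C3: Y=0.000 on G[4,1]
R6: Y=0.0007299 on G[5,6]
R7: Y=0.01721 on G[4,0]
C4: Y=0.000 on G[2,1]
R8: Y=0.0001908 on G[5,6]
C5: Y=0.000 on G[3,0]
V1: row V1−V3=12.3, i_V1 at 1,3
solve → V1=140.3, V2=128.0, V3=128.0, V4=-1.148, V5=132.6, V6=-1.264
aux → i_L1=11.19, i_V1=-11.19

1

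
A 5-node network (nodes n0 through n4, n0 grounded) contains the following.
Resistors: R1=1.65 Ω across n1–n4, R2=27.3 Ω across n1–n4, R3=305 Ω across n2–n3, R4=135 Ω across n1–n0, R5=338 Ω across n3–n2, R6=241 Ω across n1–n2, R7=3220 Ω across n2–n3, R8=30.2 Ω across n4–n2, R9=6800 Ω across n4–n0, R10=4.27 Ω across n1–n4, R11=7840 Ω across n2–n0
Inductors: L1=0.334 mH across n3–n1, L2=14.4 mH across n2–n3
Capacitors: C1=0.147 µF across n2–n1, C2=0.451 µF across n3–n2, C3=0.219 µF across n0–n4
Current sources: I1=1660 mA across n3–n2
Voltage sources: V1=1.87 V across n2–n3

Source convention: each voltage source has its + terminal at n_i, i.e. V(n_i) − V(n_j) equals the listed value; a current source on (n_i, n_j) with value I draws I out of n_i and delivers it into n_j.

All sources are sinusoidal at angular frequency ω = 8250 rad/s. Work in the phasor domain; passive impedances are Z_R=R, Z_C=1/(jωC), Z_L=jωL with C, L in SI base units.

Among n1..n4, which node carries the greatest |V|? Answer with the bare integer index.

MNA unknowns: 4 node voltages V₁..V_4 plus 1 source current (V1)
R1: Y=0.6061+0.000j on G[1,4]
L1: Y=0.000-0.3629j on G[3,1]
R2: Y=0.03663+0.000j on G[1,4]
R3: Y=0.003279+0.000j on G[2,3]
R4: Y=0.007407+0.000j on G[1,0]
L2: Y=0.000-0.008418j on G[2,3]
C1: Y=0.000+0.001213j on G[2,1]
R5: Y=0.002959+0.000j on G[3,2]
C2: Y=0.000+0.003721j on G[3,2]
C3: Y=0.000+0.001807j on G[0,4]
R6: Y=0.004149+0.000j on G[1,2]
R7: Y=0.0003106+0.000j on G[2,3]
R8: Y=0.03311+0.000j on G[4,2]
R9: Y=0.0001471+0.000j on G[4,0]
R10: Y=0.2342+0.000j on G[1,4]
I1: z[3]−=1.66, z[2]+=1.66
R11: Y=0.0001276+0.000j on G[2,0]
V1: row V2−V3=1.87, i_V1 at 2,3
solve → V1=-0.03480-0.004491j, V2=1.823-0.1903j, V3=-0.04712-0.1903j, V4=0.03277-0.01132j
aux → i_V1=1.580+0.01325j

2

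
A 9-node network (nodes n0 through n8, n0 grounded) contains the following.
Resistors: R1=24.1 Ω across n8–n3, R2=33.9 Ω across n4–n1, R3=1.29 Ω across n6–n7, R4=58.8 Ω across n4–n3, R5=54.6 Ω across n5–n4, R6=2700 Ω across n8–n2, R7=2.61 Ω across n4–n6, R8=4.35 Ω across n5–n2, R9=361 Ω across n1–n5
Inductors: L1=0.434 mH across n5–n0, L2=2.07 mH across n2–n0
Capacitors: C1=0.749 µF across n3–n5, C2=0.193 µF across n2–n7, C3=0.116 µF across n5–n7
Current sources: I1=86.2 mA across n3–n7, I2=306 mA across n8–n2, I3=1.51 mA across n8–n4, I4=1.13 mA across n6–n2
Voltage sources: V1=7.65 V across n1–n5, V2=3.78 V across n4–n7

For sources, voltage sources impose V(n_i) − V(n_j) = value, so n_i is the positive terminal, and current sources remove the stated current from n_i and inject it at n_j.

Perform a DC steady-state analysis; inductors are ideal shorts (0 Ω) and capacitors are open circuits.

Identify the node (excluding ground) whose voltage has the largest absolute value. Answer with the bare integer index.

Apply KCL at each of the 8 non-ground nodes and solve the resulting linear system.
Node n1: branches {R2, R9, V1} → V_1 = 7.650
Node n2: branches {C2, I2, R6, I4, R8, L2} → V_2 = 0.000
Node n3: branches {R1, C1, I1, R4} → V_3 = -23.94
Node n4: branches {R2, R4, R5, I3, R7, V2} → V_4 = -1.463
Node n5: branches {L1, C1, R5, C3, R8, R9, V1} → V_5 = 0.000
Node n6: branches {R3, I4, R7} → V_6 = -3.994
Node n7: branches {R3, I1, C2, C3, V2} → V_7 = -5.243
Node n8: branches {R1, I2, I3, R6} → V_8 = -31.07
Source currents: i(L1)=-0.2956, i(L2)=0.2956, i(V1)=-0.2900, i(V2)=-1.055

8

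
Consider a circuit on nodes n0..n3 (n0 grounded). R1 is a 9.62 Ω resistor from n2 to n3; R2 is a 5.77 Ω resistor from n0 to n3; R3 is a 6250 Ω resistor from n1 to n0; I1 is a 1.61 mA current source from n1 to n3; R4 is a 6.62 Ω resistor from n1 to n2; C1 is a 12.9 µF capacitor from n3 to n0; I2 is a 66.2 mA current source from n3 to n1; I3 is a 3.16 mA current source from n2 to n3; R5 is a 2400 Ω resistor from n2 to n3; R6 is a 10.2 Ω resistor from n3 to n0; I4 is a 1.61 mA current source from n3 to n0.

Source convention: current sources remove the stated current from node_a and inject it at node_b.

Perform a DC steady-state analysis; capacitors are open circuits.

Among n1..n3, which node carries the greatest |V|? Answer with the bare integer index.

Element admittances at DC:
  Y(R1) = 0.1040 S between n2,n3
  Y(R2) = 0.1733 S between n0,n3
  Y(R3) = 0.0001600 S between n1,n0
  I1: injects 0.00161 A into n3 (from n1)
  Y(R4) = 0.1511 S between n1,n2
  Y(C1) = 0.000 S between n3,n0
  I2: injects 0.0662 A into n1 (from n3)
  I3: injects 0.00316 A into n3 (from n2)
  Y(R5) = 0.0004167 S between n2,n3
  Y(R6) = 0.09804 S between n3,n0
  I4: injects 0.00161 A into n0 (from n3)
Assemble and solve the 3×3 MNA system:
  V(n1)=1.007  V(n2)=0.5805  V(n3)=-0.006527

1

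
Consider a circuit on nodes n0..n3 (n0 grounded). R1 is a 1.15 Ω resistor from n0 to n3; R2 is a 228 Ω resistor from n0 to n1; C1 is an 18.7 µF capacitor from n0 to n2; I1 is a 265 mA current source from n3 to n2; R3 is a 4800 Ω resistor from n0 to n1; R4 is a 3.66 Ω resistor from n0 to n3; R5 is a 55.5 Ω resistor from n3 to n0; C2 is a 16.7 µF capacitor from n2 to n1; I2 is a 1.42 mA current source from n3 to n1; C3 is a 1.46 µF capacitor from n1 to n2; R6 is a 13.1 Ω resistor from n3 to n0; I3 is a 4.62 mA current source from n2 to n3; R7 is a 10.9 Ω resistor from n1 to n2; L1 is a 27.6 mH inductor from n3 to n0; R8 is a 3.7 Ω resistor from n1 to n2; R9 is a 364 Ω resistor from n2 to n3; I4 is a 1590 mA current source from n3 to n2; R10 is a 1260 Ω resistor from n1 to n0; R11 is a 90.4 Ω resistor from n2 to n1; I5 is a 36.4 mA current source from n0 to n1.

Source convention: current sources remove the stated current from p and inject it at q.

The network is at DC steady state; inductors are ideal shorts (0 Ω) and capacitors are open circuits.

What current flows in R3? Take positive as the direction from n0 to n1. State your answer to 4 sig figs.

-0.04813 A

Apply KCL at each of the 3 non-ground nodes and solve the resulting linear system.
Node n1: branches {R2, R3, C2, I2, C3, R7, R8, R10, R11, I5} → V_1 = 231.0
Node n2: branches {C1, I1, C2, C3, I3, R7, R8, R9, I4, R11} → V_2 = 234.2
Node n3: branches {R1, I1, R4, R5, I2, R6, I3, L1, R9, I4} → V_3 = 0.000
Source currents: i(L1)=-1.208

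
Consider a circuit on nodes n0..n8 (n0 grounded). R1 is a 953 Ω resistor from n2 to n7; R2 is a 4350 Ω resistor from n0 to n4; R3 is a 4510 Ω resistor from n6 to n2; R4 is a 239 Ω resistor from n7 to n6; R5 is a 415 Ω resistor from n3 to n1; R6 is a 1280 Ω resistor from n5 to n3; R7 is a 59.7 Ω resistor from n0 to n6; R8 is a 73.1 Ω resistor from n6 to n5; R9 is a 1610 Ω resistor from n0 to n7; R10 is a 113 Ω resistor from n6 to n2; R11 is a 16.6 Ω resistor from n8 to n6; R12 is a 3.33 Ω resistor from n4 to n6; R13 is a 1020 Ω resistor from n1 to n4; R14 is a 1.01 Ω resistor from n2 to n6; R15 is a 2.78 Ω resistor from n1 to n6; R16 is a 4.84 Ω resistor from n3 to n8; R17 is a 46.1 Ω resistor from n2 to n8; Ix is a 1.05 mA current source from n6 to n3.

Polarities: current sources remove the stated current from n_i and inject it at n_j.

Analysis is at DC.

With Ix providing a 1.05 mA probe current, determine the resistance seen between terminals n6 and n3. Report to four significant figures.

Element admittances at DC:
  Y(R1) = 0.001049 S between n2,n7
  Y(R2) = 0.0002299 S between n0,n4
  Y(R3) = 0.0002217 S between n6,n2
  Y(R4) = 0.004184 S between n7,n6
  Y(R5) = 0.002410 S between n3,n1
  Y(R6) = 0.0007813 S between n5,n3
  Y(R7) = 0.01675 S between n0,n6
  Y(R8) = 0.01368 S between n6,n5
  Y(R9) = 0.0006211 S between n0,n7
  Y(R10) = 0.008850 S between n6,n2
  Y(R11) = 0.06024 S between n8,n6
  Y(R12) = 0.3003 S between n4,n6
  Y(R13) = 0.0009804 S between n1,n4
  Y(R14) = 0.9901 S between n2,n6
  Y(R15) = 0.3597 S between n1,n6
  Y(R16) = 0.2066 S between n3,n8
  Y(R17) = 0.02169 S between n2,n8
  Ix: injects 0.00105 A into n3 (from n6)
Assemble and solve the 8×8 MNA system:
  V(n1)=0.0001115  V(n2)=0.0002580  V(n3)=0.01705  V(n4)=-1.284e-06  V(n5)=0.0009197  V(n6)=-1.654e-06  V(n7)=4.507e-05  V(n8)=0.01223

R_eq = 16.24 Ω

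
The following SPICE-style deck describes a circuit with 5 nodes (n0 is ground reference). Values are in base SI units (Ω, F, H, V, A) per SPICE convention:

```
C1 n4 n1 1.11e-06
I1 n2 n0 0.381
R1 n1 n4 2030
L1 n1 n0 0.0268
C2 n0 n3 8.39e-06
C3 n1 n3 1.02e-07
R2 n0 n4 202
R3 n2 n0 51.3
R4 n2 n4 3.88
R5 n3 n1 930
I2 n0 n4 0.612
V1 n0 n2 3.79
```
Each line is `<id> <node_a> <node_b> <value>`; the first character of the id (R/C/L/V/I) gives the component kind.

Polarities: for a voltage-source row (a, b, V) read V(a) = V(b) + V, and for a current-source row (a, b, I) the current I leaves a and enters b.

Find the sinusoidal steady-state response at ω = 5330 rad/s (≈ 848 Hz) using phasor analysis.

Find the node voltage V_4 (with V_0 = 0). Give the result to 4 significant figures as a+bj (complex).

MNA unknowns: 4 node voltages V₁..V_4 plus 1 source current (V1)
C1: Y=0.000+0.005916j on G[4,1]
I1: z[2]−=0.381, z[0]+=0.381
R1: Y=0.0004926+0.000j on G[1,4]
L1: Y=0.000-0.007001j on G[1,0]
C2: Y=0.000+0.04472j on G[0,3]
C3: Y=0.000+0.0005437j on G[1,3]
R2: Y=0.004950+0.000j on G[0,4]
R3: Y=0.01949+0.000j on G[2,0]
R4: Y=0.2577+0.000j on G[2,4]
R5: Y=0.001075+0.000j on G[3,1]
I2: z[0]−=0.612, z[4]+=0.612
V1: row V0−V2=3.79, i_V1 at 0,2
solve → V1=0.9772-4.570j, V2=-3.790+0.000j, V3=-0.09493-0.08036j, V4=-1.281+0.04220j
aux → i_V1=-0.3396-0.01088j

-1.281+0.04220j V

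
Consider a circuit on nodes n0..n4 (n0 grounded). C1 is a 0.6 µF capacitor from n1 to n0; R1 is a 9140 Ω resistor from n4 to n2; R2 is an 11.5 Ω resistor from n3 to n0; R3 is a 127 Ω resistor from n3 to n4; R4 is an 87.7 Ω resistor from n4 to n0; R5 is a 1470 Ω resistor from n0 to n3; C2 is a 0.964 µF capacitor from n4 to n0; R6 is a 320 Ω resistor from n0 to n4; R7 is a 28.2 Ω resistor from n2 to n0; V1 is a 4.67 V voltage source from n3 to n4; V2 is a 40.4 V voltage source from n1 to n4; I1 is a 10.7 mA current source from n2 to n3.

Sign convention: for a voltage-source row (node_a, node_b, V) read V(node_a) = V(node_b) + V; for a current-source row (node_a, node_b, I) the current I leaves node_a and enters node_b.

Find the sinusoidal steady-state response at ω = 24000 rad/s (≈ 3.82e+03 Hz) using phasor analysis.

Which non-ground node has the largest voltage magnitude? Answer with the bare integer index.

MNA unknowns: 4 node voltages V₁..V_4 plus 2 source currents (V1, V2)
C1: Y=0.000+0.01440j on G[1,0]
R1: Y=0.0001094+0.000j on G[4,2]
R2: Y=0.08696+0.000j on G[3,0]
R3: Y=0.007874+0.000j on G[3,4]
R4: Y=0.01140+0.000j on G[4,0]
R5: Y=0.0006803+0.000j on G[0,3]
C2: Y=0.000+0.02314j on G[4,0]
R6: Y=0.003125+0.000j on G[0,4]
R7: Y=0.03546+0.000j on G[2,0]
V1: row V3−V4=4.67, i_V1 at 3,4
V2: row V1−V4=40.4, i_V2 at 1,4
I1: z[2]−=0.0107, z[3]+=0.0107
solve → V1=35.13-3.752j, V2=-0.3170-0.01154j, V3=-0.6046-3.752j, V4=-5.275-3.752j
aux → i_V1=0.02691+0.3289j, i_V2=-0.05404-0.5058j

1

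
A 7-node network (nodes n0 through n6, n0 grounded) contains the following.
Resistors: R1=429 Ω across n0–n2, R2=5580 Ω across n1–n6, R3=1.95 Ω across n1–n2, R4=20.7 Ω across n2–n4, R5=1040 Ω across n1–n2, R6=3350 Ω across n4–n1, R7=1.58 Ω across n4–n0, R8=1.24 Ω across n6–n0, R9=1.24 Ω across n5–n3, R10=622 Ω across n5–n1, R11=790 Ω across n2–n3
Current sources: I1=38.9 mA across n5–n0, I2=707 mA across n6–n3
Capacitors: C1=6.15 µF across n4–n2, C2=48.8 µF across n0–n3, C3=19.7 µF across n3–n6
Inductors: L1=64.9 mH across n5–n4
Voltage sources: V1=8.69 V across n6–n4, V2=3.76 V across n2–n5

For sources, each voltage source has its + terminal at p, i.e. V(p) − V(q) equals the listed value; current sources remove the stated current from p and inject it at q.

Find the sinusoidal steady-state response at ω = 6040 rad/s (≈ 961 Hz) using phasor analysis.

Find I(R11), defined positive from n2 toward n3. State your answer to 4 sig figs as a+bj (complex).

0.003982-0.0004163j A

Element admittances at ω=6040 rad/s:
  Y(R1) = 0.002331+0.000j S between n0,n2
  Y(R2) = 0.0001792+0.000j S between n1,n6
  Y(R3) = 0.5128+0.000j S between n1,n2
  Y(R4) = 0.04831+0.000j S between n2,n4
  Y(R5) = 0.0009615+0.000j S between n1,n2
  I1: injects 0.0389 A into n0 (from n5)
  Y(R6) = 0.0002985+0.000j S between n4,n1
  Y(R7) = 0.6329+0.000j S between n4,n0
  Y(R8) = 0.8065+0.000j S between n6,n0
  Y(C1) = 0.000+0.03715j S between n4,n2
  Y(C2) = 0.000+0.2948j S between n0,n3
  I2: injects 0.707 A into n3 (from n6)
  Y(C3) = 0.000+0.1190j S between n3,n6
  Y(R9) = 0.8065+0.000j S between n5,n3
  Y(R10) = 0.001608+0.000j S between n5,n1
  Y(L1) = 0.000-0.002551j S between n5,n4
  Y(R11) = 0.001266+0.000j S between n2,n3
  V1: constraint V(n6)−V(n4) = 8.69
  V2: constraint V(n2)−V(n5) = 3.76
Assemble and solve the 8×8 MNA system:
  V(n1)=3.545-0.8735j  V(n2)=3.561-0.8742j  V(n3)=0.4154-0.5454j  V(n4)=-5.013-0.08364j  V(n5)=-0.1988-0.8742j  V(n6)=3.677-0.08364j
  i(V1)=-3.617-0.3207j  i(V2)=-0.4644-0.2775j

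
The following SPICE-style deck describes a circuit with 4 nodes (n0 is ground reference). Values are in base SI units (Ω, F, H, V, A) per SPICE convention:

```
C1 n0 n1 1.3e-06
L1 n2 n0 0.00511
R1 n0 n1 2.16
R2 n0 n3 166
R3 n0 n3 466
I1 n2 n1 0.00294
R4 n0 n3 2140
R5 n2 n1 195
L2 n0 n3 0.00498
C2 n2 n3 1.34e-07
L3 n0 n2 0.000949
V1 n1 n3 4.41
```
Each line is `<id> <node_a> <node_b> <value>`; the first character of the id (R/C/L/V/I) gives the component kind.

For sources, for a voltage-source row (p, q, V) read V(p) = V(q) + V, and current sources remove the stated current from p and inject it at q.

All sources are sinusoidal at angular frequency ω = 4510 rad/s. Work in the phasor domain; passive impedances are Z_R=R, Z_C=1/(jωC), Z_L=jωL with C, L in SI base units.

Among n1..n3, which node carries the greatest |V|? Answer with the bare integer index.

Apply KCL at each of the 3 non-ground nodes and solve the resulting linear system.
Node n1: branches {C1, R1, I1, R5, V1} → V_1 = 0.1179-0.3969j
Node n2: branches {L1, I1, R5, C2, L3} → V_2 = 0.01660-0.007888j
Node n3: branches {R2, R3, R4, L2, C2, V1} → V_3 = -4.292-0.3969j
Source currents: i(V1)=-0.05451+0.1851j

3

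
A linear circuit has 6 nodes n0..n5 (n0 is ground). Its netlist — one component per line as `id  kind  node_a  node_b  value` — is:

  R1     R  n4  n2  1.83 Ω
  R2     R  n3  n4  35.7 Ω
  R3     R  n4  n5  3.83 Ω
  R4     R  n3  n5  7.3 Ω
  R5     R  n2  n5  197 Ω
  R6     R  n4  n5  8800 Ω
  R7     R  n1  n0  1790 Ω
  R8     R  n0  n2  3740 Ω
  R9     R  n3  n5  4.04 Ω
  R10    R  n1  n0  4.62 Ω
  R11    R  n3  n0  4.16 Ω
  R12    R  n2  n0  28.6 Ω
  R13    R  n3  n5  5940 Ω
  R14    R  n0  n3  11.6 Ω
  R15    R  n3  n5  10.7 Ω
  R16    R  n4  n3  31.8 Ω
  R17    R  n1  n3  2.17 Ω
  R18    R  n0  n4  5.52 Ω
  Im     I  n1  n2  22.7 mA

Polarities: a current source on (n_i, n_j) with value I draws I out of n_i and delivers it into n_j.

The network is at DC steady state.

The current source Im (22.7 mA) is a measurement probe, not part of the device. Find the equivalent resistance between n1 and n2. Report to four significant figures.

MNA unknowns: 5 node voltages V₁..V_5
R1: Y=0.5464 on G[4,2]
R2: Y=0.02801 on G[3,4]
R3: Y=0.2611 on G[4,5]
R4: Y=0.1370 on G[3,5]
R5: Y=0.005076 on G[2,5]
R6: Y=0.0001136 on G[4,5]
R7: Y=0.0005587 on G[1,0]
R8: Y=0.0002674 on G[0,2]
R9: Y=0.2475 on G[3,5]
R10: Y=0.2165 on G[1,0]
R11: Y=0.2404 on G[3,0]
R12: Y=0.03497 on G[2,0]
R13: Y=0.0001684 on G[3,5]
R14: Y=0.08621 on G[0,3]
R15: Y=0.09346 on G[3,5]
R16: Y=0.03145 on G[4,3]
R17: Y=0.4608 on G[1,3]
R18: Y=0.1812 on G[0,4]
Im: z[1]−=0.0227, z[2]+=0.0227
solve → V1=-0.03850, V2=0.07968, V3=-0.007372, V4=0.04391, V5=0.01122

R_eq = 5.206 Ω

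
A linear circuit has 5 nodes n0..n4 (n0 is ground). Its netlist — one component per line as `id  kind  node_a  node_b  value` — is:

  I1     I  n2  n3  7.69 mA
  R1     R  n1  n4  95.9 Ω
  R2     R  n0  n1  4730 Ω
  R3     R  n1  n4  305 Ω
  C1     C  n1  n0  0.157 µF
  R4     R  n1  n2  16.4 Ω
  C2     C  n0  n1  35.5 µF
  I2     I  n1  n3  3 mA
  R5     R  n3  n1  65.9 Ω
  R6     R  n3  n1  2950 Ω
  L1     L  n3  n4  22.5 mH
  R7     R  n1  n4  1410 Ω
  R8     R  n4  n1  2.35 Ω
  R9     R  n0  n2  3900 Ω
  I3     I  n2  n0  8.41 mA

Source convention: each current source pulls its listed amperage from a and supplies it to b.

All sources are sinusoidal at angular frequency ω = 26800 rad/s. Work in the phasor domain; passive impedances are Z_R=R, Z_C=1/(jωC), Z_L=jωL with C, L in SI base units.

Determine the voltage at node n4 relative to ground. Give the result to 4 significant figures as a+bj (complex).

MNA unknowns: 4 node voltages V₁..V_4
I1: z[2]−=0.00769, z[3]+=0.00769
R1: Y=0.01043+0.000j on G[1,4]
R2: Y=0.0002114+0.000j on G[0,1]
R3: Y=0.003279+0.000j on G[1,4]
C1: Y=0.000+0.004208j on G[1,0]
R4: Y=0.06098+0.000j on G[1,2]
C2: Y=0.000+0.9514j on G[0,1]
I2: z[1]−=0.003, z[3]+=0.003
R5: Y=0.01517+0.000j on G[3,1]
R6: Y=0.0003390+0.000j on G[3,1]
L1: Y=0.000-0.001658j on G[3,4]
R7: Y=0.0007092+0.000j on G[1,4]
R8: Y=0.4255+0.000j on G[4,1]
R9: Y=0.0002564+0.000j on G[0,2]
I3: z[2]−=0.00841, z[0]+=0.00841
solve → V1=-4.264e-06+0.008730j, V2=-0.2629+0.008694j, V3=0.6810+0.08150j, V4=0.0002797+0.006164j

0.0002797+0.006164j V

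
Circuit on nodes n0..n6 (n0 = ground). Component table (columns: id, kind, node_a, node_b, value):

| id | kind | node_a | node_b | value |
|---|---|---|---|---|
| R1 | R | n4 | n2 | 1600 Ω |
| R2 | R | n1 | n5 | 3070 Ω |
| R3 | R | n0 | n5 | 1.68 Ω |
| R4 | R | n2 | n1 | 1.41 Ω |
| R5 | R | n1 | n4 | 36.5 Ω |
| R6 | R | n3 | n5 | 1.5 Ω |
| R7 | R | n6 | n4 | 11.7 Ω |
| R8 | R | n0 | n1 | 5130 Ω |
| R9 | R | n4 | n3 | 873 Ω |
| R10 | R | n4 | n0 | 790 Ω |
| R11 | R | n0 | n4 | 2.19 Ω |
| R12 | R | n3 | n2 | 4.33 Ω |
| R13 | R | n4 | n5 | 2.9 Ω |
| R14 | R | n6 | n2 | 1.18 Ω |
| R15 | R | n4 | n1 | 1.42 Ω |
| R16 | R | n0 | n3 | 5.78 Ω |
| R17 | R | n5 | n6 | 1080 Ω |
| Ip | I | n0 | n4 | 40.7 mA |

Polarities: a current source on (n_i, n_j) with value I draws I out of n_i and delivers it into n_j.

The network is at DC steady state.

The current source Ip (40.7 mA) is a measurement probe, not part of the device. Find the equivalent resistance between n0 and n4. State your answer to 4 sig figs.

R_eq = 1.317 Ω

MNA unknowns: 6 node voltages V₁..V_6
R1: Y=0.0006250 on G[4,2]
R2: Y=0.0003257 on G[1,5]
R3: Y=0.5952 on G[0,5]
R4: Y=0.7092 on G[2,1]
R5: Y=0.02740 on G[1,4]
R6: Y=0.6667 on G[3,5]
R7: Y=0.08547 on G[6,4]
R8: Y=0.0001949 on G[0,1]
R9: Y=0.001145 on G[4,3]
R10: Y=0.001266 on G[4,0]
R11: Y=0.4566 on G[0,4]
R12: Y=0.2309 on G[3,2]
R13: Y=0.3448 on G[4,5]
R14: Y=0.8475 on G[6,2]
R15: Y=0.7042 on G[4,1]
R16: Y=0.1730 on G[0,3]
R17: Y=0.0009259 on G[5,6]
Ip: z[0]−=0.0407, z[4]+=0.0407
solve → V1=0.04821, V2=0.04269, V3=0.02214, V4=0.05359, V5=0.02070, V6=0.04367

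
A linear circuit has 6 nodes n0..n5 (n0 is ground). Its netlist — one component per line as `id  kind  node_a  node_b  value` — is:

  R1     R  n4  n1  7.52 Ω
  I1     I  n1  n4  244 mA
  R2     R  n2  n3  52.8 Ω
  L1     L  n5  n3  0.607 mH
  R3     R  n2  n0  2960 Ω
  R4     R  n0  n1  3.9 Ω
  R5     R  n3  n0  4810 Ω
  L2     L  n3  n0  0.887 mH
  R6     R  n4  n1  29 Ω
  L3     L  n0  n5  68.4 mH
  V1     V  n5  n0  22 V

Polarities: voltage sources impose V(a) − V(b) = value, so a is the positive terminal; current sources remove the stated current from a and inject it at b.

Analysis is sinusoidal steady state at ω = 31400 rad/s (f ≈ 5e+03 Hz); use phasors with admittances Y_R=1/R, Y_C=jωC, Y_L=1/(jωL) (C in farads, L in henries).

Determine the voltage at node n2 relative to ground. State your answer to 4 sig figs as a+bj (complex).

12.83-0.07839j V

Element admittances at ω=31400 rad/s:
  Y(R1) = 0.1330+0.000j S between n4,n1
  I1: injects 0.244 A into n4 (from n1)
  Y(R2) = 0.01894+0.000j S between n2,n3
  Y(L1) = 0.000-0.05247j S between n5,n3
  Y(R3) = 0.0003378+0.000j S between n2,n0
  Y(R4) = 0.2564+0.000j S between n0,n1
  Y(R5) = 0.0002079+0.000j S between n3,n0
  Y(L2) = 0.000-0.03590j S between n3,n0
  Y(R6) = 0.03448+0.000j S between n4,n1
  Y(L3) = 0.000-0.0004656j S between n0,n5
  V1: constraint V(n5)−V(n0) = 22
Assemble and solve the 6×6 MNA system:
  V(n1)=0.000+0.000j  V(n2)=12.83-0.07839j  V(n3)=13.06-0.07978j  V(n4)=1.457+0.000j  V(n5)=22.00+0.000j
  i(V1)=-0.004186+0.4792j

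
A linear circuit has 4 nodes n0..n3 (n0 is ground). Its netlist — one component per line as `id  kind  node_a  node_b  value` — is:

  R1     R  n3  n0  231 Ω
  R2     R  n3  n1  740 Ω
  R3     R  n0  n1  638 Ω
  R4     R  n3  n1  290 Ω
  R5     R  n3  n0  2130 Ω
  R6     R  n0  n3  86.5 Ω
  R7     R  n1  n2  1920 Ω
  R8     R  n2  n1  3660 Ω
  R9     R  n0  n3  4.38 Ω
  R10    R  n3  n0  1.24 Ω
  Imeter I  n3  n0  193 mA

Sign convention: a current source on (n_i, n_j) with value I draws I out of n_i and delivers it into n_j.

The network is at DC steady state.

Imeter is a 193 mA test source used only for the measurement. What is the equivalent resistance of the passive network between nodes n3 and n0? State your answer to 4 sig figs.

R_eq = 0.9503 Ω

Apply KCL at each of the 3 non-ground nodes and solve the resulting linear system.
Node n1: branches {R2, R3, R4, R7, R8} → V_1 = -0.1383
Node n2: branches {R7, R8} → V_2 = -0.1383
Node n3: branches {R1, R2, R4, R5, R6, R9, R10, Imeter} → V_3 = -0.1834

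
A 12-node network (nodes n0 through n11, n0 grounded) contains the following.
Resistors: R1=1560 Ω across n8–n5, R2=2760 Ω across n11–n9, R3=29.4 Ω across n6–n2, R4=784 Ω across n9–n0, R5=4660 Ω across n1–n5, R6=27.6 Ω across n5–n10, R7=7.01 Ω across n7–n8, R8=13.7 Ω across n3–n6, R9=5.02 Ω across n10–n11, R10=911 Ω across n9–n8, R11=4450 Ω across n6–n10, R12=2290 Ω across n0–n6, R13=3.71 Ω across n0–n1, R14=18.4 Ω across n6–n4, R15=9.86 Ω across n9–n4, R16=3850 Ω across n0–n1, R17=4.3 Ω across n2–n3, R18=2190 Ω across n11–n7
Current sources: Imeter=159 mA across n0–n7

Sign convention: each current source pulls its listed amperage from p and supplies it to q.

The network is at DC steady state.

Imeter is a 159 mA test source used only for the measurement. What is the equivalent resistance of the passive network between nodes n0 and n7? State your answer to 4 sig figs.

Apply KCL at each of the 11 non-ground nodes and solve the resulting linear system.
Node n1: branches {R5, R13, R16} → V_1 = 0.09868
Node n2: branches {R3, R17} → V_2 = 76.83
Node n3: branches {R8, R17} → V_3 = 76.83
Node n4: branches {R14, R15} → V_4 = 77.25
Node n5: branches {R1, R5, R6} → V_5 = 124.2
Node n6: branches {R3, R8, R11, R12, R14} → V_6 = 76.83
Node n7: branches {R7, R18, Imeter} → V_7 = 174.0
Node n8: branches {R1, R7, R10} → V_8 = 173.0
Node n9: branches {R2, R4, R10, R15} → V_9 = 77.48
Node n10: branches {R6, R9, R11} → V_10 = 124.0
Node n11: branches {R2, R9, R18} → V_11 = 124.1

R_eq = 1094. Ω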